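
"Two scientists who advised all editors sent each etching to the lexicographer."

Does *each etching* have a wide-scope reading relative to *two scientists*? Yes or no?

*each etching* sits in the matrix clause, not in the relative clause on *two scientists*.
No island intervenes, so both surface and inverse scope are derivable.

Yes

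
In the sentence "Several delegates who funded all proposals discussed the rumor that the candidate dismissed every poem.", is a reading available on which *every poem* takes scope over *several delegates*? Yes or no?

Structurally, *every poem* is inside the complex NP *the rumor that the candidate dismissed every poem*.
A that-clause complement to a noun is an island; QR cannot cross the NP boundary.
*every poem* is confined to the island and cannot take scope over *several delegates*.

No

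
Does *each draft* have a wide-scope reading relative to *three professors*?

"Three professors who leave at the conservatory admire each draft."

The RC *who leave at the conservatory* is an island, but *each draft* is not inside it — it is the matrix object, a clausemate of *three professors*.
Clause-internal QR can adjoin the lower DP above the subject, yielding the inverse reading.
So *each draft* > *three professors* is among the available readings.

Yes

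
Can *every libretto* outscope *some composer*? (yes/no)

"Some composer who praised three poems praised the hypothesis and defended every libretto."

No

*every libretto* sits inside one conjunct of the coordinate structure (*defended every libretto*).
Coordinate structures are islands for non-across-the-board movement, QR included.
*every libretto* is confined to the island and cannot take scope over *some composer*.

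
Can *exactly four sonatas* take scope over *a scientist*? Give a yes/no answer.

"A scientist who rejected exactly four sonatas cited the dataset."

No

Structurally, *exactly four sonatas* is inside the relative clause *who rejected exactly four sonatas*.
Relative clauses are scope islands: a quantifier cannot QR out of a relative clause to take scope in the matrix clause.
*exactly four sonatas* > *a scientist* would require crossing that boundary, which is illicit.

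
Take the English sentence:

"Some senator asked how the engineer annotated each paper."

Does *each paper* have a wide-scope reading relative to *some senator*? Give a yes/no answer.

*each paper* sits inside the embedded question *how the engineer annotated each paper*.
An indirect question is a wh-island; the filled [Spec,CP] blocks QR across the CP edge.
The inverse ordering *each paper* > *some senator* is therefore underivable.

No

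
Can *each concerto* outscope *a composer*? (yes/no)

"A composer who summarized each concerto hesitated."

*each concerto* occurs within the relative clause *who summarized each concerto*.
The relative clause forms an island for QR, so the quantifier is confined to the head noun's restrictor.
*each concerto* > *a composer* would require crossing that boundary, which is illicit.

No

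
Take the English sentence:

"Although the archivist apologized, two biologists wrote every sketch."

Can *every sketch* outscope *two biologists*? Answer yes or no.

*every sketch* is a matrix argument; the adjunct is an island but the target quantifier is outside it.
QR within a single clause is free, so the lower quantifier may take scope over the higher one.

Yes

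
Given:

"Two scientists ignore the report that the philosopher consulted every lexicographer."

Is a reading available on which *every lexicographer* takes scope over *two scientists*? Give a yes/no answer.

No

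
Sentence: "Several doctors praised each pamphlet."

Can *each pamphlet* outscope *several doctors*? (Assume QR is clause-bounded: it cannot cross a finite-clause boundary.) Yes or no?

Yes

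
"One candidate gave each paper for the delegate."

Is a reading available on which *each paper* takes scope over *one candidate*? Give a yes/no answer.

Yes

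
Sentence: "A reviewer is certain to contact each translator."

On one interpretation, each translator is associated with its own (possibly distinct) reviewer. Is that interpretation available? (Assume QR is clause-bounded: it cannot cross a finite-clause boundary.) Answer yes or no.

Yes

The described interpretation is the *each translator* > *a reviewer* scoping.
Raising constructions are monoclausal for scope purposes; *each translator* is not separated from *a reviewer* by any island.
Clause-internal QR can adjoin the lower DP above the subject, yielding the inverse reading.
Both orderings are possible: *a reviewer* > *each translator* and *each translator* > *a reviewer*.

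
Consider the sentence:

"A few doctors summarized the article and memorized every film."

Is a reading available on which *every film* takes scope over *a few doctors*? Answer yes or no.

No

The DP *every film* is contained in one conjunct of the coordinate structure (*memorized every film*).
QR out of a conjunct would have to apply non-ATB, which the CSC forbids.
So the wide-scope reading for *every film* is blocked.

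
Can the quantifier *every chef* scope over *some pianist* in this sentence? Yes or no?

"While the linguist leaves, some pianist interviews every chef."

The adjunct clause does not contain *every chef*, which is the matrix object.
Since no island is crossed, the inverse ordering is licensed alongside surface scope.

Yes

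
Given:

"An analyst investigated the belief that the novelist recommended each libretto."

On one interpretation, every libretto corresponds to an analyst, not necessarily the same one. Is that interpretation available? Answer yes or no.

No

The paraphrase describes the scope ordering *each libretto* > *an analyst*.
*each libretto* is embedded in the complex NP *the belief that the novelist recommended each libretto*.
Noun-complement clauses are scope islands (the Complex NP Constraint): a quantifier inside one cannot scope into the matrix.
*each libretto* is confined to the island and cannot take scope over *an analyst*.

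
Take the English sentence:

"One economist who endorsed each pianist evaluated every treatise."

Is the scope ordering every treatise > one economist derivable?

Although the sentence contains a relative clause (*who endorsed each pianist*), *every treatise* is outside it, in the matrix VP.
Nothing blocks QR of the lower DP to a position above the higher one, so inverse scope is available.
The sentence is scopally ambiguous between *one economist* > *every treatise* and *every treatise* > *one economist*.

Yes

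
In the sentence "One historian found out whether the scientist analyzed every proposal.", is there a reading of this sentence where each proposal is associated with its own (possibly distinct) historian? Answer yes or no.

The described interpretation is the *every proposal* > *one historian* scoping.
The DP *every proposal* is contained in the embedded question *whether the scientist analyzed every proposal*.
QR across an interrogative CP boundary is ruled out as a wh-island violation.
The inverse ordering *every proposal* > *one historian* is therefore underivable.
(Only the surface reading survives: one fixed historian with respect to all the relevant proposals.)

No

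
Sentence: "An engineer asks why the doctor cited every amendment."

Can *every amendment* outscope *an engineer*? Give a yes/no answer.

No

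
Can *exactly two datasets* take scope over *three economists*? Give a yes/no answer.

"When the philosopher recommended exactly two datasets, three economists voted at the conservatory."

No

*exactly two datasets* occurs within the adjunct clause *when the philosopher recommended exactly two datasets*.
Adjuncts are opaque for quantifier raising; a quantifier in an adjunct stays inside it.
There is no licit LF on which *exactly two datasets* c-commands *three economists*.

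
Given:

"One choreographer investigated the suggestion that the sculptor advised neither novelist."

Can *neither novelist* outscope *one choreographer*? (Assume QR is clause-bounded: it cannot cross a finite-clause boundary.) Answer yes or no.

No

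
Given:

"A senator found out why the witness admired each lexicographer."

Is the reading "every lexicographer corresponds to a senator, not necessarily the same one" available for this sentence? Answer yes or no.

No

That reading corresponds to *each lexicographer* > *a senator*.
*each lexicographer* occurs within the embedded question *why the witness admired each lexicographer*.
Embedded questions are wh-islands: a quantifier inside an indirect question cannot QR into the matrix clause.
*each lexicographer* is confined to the island and cannot take scope over *a senator*.
(Only the surface reading survives: one fixed senator with respect to all the relevant lexicographers.)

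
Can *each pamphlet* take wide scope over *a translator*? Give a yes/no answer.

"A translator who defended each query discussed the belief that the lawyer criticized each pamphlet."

No

The DP *each pamphlet* is contained in the complex NP *the belief that the lawyer criticized each pamphlet*.
Since the clause is the complement of a nominal head, the CNPC blocks scope extraction.
There is no licit LF on which *each pamphlet* c-commands *a translator*.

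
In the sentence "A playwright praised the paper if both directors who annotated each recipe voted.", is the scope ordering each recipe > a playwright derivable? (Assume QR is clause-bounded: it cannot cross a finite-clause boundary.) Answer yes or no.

No

The DP *each recipe* is contained in the relative clause *who annotated each recipe*, which is itself inside the adjunct *if both directors who annotated each recipe voted*.
Two island boundaries intervene — the relative clause and the adjunct. Either alone would block QR.
*each recipe* is confined to the island and cannot take scope over *a playwright*.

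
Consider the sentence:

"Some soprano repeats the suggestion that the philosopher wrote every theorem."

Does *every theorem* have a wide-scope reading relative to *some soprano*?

No

The DP *every theorem* is contained in the complex NP *the suggestion that the philosopher wrote every theorem*.
Since the clause is the complement of a nominal head, the CNPC blocks scope extraction.
So the wide-scope reading for *every theorem* is blocked.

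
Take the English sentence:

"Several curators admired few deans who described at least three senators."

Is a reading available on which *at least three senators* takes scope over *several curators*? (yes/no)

No

The DP *at least three senators* is contained in the relative clause *who described at least three senators* modifying *few deans*.
A relative clause is a scope island — quantifier raising cannot cross its boundary.
The inverse ordering *at least three senators* > *several curators* is therefore underivable.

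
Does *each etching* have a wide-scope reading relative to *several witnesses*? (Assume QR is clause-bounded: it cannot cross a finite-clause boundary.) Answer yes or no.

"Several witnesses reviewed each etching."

*each etching* is the matrix object and *several witnesses* the matrix subject; the two are clausemates.
Clause-internal QR can adjoin the lower DP above the subject, yielding the inverse reading.
Both orderings are possible: *several witnesses* > *each etching* and *each etching* > *several witnesses*.

Yes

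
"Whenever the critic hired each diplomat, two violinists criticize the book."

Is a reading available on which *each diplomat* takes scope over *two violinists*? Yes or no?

The target quantifier *each diplomat* is part of the adjunct clause *whenever the critic hired each diplomat*.
Since the clause is an adjunct (not a complement), the Adjunct Condition blocks QR across its edge.
There is no licit LF on which *each diplomat* c-commands *two violinists*.

No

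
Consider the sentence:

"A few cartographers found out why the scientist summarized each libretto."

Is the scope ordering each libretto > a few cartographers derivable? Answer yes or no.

The DP *each libretto* is contained in the embedded question *why the scientist summarized each libretto*.
Embedded wh-clauses are opaque for QR, so the quantifier stays inside the question.
The inverse ordering *each libretto* > *a few cartographers* is therefore underivable.

No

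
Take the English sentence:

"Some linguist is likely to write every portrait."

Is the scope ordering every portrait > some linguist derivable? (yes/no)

Raising constructions are monoclausal for scope purposes; *every portrait* is not separated from *some linguist* by any island.
With no island boundary between them, the object can take inverse scope over the subject via ordinary QR within the clause.
Both orderings are possible: *some linguist* > *every portrait* and *every portrait* > *some linguist*.

Yes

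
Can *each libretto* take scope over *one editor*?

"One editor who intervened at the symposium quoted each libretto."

Yes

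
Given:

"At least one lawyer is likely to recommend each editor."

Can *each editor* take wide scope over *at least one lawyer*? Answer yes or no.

*each editor* is the object of the infinitival complement of a raising predicate; raising infinitives are transparent for QR, so the two DPs are in effect clausemates.
QR within a single clause is free, so the lower quantifier may take scope over the higher one.

Yes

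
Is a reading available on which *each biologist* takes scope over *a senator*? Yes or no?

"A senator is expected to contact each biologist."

Raising constructions are monoclausal for scope purposes; *each biologist* is not separated from *a senator* by any island.
Since no island is crossed, the inverse ordering is licensed alongside surface scope.

Yes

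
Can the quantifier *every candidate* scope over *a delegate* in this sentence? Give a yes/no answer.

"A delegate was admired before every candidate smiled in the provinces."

No

*every candidate* occurs within the adjunct clause *before every candidate smiled in the provinces*.
Adjunct clauses are scope islands: a quantifier inside an adjunct cannot raise into the matrix clause.
So the wide-scope reading for *every candidate* is blocked.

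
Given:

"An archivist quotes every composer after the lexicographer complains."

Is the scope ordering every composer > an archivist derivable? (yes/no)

*every composer* is a matrix argument; the adjunct is an island but the target quantifier is outside it.
QR within a single clause is free, so the lower quantifier may take scope over the higher one.
So *every composer* > *an archivist* is among the available readings.

Yes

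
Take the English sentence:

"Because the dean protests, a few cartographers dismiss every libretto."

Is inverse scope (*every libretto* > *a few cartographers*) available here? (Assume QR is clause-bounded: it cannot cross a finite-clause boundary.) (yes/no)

Neither queried DP is inside the adjunct, so the adjunct-island constraint does not apply.
No island intervenes, so both surface and inverse scope are derivable.
Both orderings are possible: *a few cartographers* > *every libretto* and *every libretto* > *a few cartographers*.

Yes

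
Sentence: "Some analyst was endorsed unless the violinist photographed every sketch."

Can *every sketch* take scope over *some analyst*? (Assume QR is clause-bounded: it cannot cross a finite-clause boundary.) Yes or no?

No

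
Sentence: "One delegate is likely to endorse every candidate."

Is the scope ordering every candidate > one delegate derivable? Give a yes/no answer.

*every candidate* is inside a raising infinitive, which is transparent to QR (no CP barrier), so it behaves as a matrix argument.
With no island boundary between them, the object can take inverse scope over the subject via ordinary QR within the clause.

Yes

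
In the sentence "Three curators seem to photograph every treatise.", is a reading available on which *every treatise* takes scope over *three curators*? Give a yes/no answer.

*every treatise* is inside a raising infinitive, which is transparent to QR (no CP barrier), so it behaves as a matrix argument.
QR within a single clause is free, so the lower quantifier may take scope over the higher one.

Yes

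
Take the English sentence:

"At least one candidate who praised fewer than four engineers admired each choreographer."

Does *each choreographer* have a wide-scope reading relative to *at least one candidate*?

*each choreographer* is a matrix argument; only *at least one candidate* is modified by the relative clause *who praised fewer than four engineers*, so the RC island is irrelevant to the target quantifier.
QR within a single clause is free, so the lower quantifier may take scope over the higher one.

Yes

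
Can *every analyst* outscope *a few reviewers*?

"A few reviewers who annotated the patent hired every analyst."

*every analyst* sits in the matrix clause, not in the relative clause on *a few reviewers*.
With no island boundary between them, the object can take inverse scope over the subject via ordinary QR within the clause.
The sentence is scopally ambiguous between *a few reviewers* > *every analyst* and *every analyst* > *a few reviewers*.

Yes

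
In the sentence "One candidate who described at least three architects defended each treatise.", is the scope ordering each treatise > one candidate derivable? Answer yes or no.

The relative clause *who described at least three architects* modifies *one candidate*, but *each treatise* is not inside that relative clause — it is an argument of the matrix verb.
Since no island is crossed, the inverse ordering is licensed alongside surface scope.

Yes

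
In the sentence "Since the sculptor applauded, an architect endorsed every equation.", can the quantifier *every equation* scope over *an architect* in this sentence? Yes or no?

Neither queried DP is inside the adjunct, so the adjunct-island constraint does not apply.
QR within a single clause is free, so the lower quantifier may take scope over the higher one.

Yes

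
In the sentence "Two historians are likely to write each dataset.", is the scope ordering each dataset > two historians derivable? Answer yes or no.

Yes

*each dataset* is inside a raising infinitive, which is transparent to QR (no CP barrier), so it behaves as a matrix argument.
Since no island is crossed, the inverse ordering is licensed alongside surface scope.
The sentence is scopally ambiguous between *two historians* > *each dataset* and *each dataset* > *two historians*.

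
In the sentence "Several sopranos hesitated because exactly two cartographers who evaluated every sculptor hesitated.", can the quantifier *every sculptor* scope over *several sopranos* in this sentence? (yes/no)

Structurally, *every sculptor* is inside the relative clause *who evaluated every sculptor*, which is itself inside the adjunct *because exactly two cartographers who evaluated every sculptor hesitated*.
Even if one barrier were somehow void, the other would still block QR.
There is no licit LF on which *every sculptor* c-commands *several sopranos*.

No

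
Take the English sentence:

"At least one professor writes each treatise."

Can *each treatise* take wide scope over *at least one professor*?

Yes

Both DPs are arguments of the same predicate; there is no clause or island boundary between them.
Clause-internal QR can adjoin the lower DP above the subject, yielding the inverse reading.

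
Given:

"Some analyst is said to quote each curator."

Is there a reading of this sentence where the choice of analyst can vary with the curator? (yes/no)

That reading corresponds to *each curator* > *some analyst*.
*each curator* is the object of the infinitival complement of a raising predicate; raising infinitives are transparent for QR, so the two DPs are in effect clausemates.
Ordinary QR to a clause-peripheral position gives the wide-scope LF for the lower DP.

Yes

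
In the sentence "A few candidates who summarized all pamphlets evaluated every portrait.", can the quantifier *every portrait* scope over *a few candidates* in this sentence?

The RC *who summarized all pamphlets* is an island, but *every portrait* is not inside it — it is the matrix object, a clausemate of *a few candidates*.
Ordinary QR to a clause-peripheral position gives the wide-scope LF for the lower DP.

Yes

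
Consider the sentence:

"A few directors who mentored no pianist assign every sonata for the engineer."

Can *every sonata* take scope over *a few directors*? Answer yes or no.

Although the sentence contains a relative clause (*who mentored no pianist*), *every sonata* is outside it, in the matrix VP.
No island intervenes, so both surface and inverse scope are derivable.

Yes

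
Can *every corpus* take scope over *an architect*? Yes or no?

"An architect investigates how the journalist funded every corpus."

*every corpus* occurs within the embedded question *how the journalist funded every corpus*.
Embedded wh-clauses are opaque for QR, so the quantifier stays inside the question.
*every corpus* > *an architect* would require crossing that boundary, which is illicit.

No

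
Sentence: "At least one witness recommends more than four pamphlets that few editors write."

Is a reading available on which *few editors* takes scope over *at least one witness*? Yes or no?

The DP *few editors* is contained in the relative clause *that few editors write* modifying *more than four pamphlets*.
Relative clauses are scope islands: a quantifier cannot QR out of a relative clause to take scope in the matrix clause.
So *few editors* cannot raise high enough to outscope *at least one witness*; only the surface ordering *at least one witness* > *few editors* is available.

No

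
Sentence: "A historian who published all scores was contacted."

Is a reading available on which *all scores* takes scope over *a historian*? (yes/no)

*all scores* occurs within the relative clause *who published all scores*.
Quantifiers inside a relative clause are trapped there; the RC boundary blocks QR.
So *all scores* cannot raise to a position above *a historian*.
(Only the surface reading survives: one fixed historian with respect to all the relevant scores.)

No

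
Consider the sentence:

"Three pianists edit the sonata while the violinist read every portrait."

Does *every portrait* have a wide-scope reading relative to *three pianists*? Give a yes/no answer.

No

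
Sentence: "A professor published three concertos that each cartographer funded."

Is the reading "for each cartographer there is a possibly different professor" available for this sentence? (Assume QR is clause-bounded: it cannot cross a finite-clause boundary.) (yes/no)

No

The paraphrase describes the scope ordering *each cartographer* > *a professor*.
*each cartographer* occurs within the relative clause *that each cartographer funded* modifying *three concertos*.
Relative clauses are scope islands: a quantifier cannot QR out of a relative clause to take scope in the matrix clause.
So *each cartographer* cannot raise high enough to outscope *a professor*; only the surface ordering *a professor* > *each cartographer* is available.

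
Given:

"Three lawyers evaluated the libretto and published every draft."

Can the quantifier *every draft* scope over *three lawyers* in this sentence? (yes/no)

The target quantifier *every draft* is part of one conjunct of the coordinate structure (*published every draft*).
The Coordinate Structure Constraint blocks movement (including QR) out of a single conjunct.
*every draft* is confined to the island and cannot take scope over *three lawyers*.

No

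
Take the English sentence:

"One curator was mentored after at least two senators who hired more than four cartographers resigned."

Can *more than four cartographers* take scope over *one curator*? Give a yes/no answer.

*more than four cartographers* sits inside the relative clause *who hired more than four cartographers*, which is itself inside the adjunct *after at least two senators who hired more than four cartographers resigned*.
Both the relative clause and the enclosing adjunct are scope islands; QR cannot cross either.
So *more than four cartographers* cannot raise high enough to outscope *one curator*; only the surface ordering *one curator* > *more than four cartographers* is available.
(Only the surface reading survives: one fixed curator with respect to all the relevant cartographers.)

No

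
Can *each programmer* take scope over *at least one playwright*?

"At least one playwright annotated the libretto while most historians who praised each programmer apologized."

*each programmer* sits inside the relative clause *who praised each programmer*, which is itself inside the adjunct *while most historians who praised each programmer apologized*.
Two island boundaries intervene — the relative clause and the adjunct. Either alone would block QR.
The inverse ordering *each programmer* > *at least one playwright* is therefore underivable.

No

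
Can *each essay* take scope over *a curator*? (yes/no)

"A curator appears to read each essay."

Yes

*each essay* is the object of the infinitival complement of a raising predicate; raising infinitives are transparent for QR, so the two DPs are in effect clausemates.
Ordinary QR to a clause-peripheral position gives the wide-scope LF for the lower DP.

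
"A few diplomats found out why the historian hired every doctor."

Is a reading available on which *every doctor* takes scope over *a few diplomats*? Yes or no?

No

The DP *every doctor* is contained in the embedded question *why the historian hired every doctor*.
An indirect question is a wh-island; the filled [Spec,CP] blocks QR across the CP edge.
Hence only narrow scope for *every doctor* (under *a few diplomats*) survives.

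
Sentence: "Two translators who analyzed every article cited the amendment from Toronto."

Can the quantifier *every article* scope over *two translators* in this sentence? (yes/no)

*every article* sits inside the relative clause *who analyzed every article*.
Quantifiers inside a relative clause are trapped there; the RC boundary blocks QR.
So *every article* cannot raise high enough to outscope *two translators*; only the surface ordering *two translators* > *every article* is available.

No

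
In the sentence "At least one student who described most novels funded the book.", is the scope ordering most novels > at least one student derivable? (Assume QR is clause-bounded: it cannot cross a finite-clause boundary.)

No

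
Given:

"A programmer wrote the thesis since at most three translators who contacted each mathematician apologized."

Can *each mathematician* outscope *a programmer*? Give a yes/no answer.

The target quantifier *each mathematician* is part of the relative clause *who contacted each mathematician*, which is itself inside the adjunct *since at most three translators who contacted each mathematician apologized*.
Nested islands: the RC island is itself inside an adjunct island, so wide scope is doubly excluded.
So the wide-scope reading for *each mathematician* is blocked.

No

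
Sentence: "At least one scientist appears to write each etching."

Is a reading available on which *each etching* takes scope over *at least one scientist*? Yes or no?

Raising constructions are monoclausal for scope purposes; *each etching* is not separated from *at least one scientist* by any island.
Clause-internal QR can adjoin the lower DP above the subject, yielding the inverse reading.
The sentence is scopally ambiguous between *at least one scientist* > *each etching* and *each etching* > *at least one scientist*.

Yes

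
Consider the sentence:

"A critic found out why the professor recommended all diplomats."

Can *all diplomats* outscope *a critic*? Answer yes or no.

No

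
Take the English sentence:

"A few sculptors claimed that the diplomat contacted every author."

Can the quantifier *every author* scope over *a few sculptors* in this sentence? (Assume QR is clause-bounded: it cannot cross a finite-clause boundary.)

No

The DP *every author* is contained in the finite complement clause *that the diplomat contacted every author*.
Given the clause-boundedness assumption, QR cannot cross the finite CP into the matrix.
So the wide-scope reading for *every author* is blocked.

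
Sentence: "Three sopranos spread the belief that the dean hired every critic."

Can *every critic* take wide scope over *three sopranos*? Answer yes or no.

Structurally, *every critic* is inside the complex NP *the belief that the dean hired every critic*.
The Complex NP Constraint bars QR out of the complement clause of a noun.
So the wide-scope reading for *every critic* is blocked.

No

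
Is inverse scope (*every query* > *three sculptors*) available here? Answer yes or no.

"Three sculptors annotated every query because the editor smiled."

*every query* is a matrix argument; the adjunct is an island but the target quantifier is outside it.
Clause-internal QR can adjoin the lower DP above the subject, yielding the inverse reading.
The sentence is scopally ambiguous between *three sculptors* > *every query* and *every query* > *three sculptors*.

Yes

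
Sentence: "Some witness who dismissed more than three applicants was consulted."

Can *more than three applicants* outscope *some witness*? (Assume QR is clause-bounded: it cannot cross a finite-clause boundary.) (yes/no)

The DP *more than three applicants* is contained in the relative clause *who dismissed more than three applicants*.
QR out of a relative clause is ruled out by the relative-clause island constraint.
The inverse ordering *more than three applicants* > *some witness* is therefore underivable.
(Only the surface reading survives: one fixed witness with respect to all the relevant applicants.)

No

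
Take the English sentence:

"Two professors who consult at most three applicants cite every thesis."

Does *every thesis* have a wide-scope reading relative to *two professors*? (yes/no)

Yes

Although the sentence contains a relative clause (*who consult at most three applicants*), *every thesis* is outside it, in the matrix VP.
Ordinary QR to a clause-peripheral position gives the wide-scope LF for the lower DP.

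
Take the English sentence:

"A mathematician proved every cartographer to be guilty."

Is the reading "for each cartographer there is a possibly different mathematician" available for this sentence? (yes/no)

The paraphrase describes the scope ordering *every cartographer* > *a mathematician*.
ECM infinitives lack a CP barrier, so *every cartographer* can QR over the matrix subject *a mathematician*.
Nothing blocks QR of the lower DP to a position above the higher one, so inverse scope is available.

Yes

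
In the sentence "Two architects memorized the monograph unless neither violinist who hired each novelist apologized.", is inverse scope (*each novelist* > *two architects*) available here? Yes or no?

No

*each novelist* occurs within the relative clause *who hired each novelist*, which is itself inside the adjunct *unless neither violinist who hired each novelist apologized*.
Even if one barrier were somehow void, the other would still block QR.
*each novelist* > *two architects* would require crossing that boundary, which is illicit.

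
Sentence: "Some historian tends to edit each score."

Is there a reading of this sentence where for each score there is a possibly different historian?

Yes

That reading corresponds to *each score* > *some historian*.
The matrix predicate is a raising verb, whose infinitival complement is not a scope island — *each score* can QR into the matrix clause.
No island intervenes, so both surface and inverse scope are derivable.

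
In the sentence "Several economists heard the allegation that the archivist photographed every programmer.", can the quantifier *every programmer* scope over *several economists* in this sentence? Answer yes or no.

No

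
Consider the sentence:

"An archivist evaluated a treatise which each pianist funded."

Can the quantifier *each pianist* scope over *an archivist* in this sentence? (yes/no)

No

*each pianist* sits inside the relative clause *which each pianist funded* modifying *a treatise*.
A relative clause is a scope island — quantifier raising cannot cross its boundary.
So *each pianist* cannot raise to a position above *an archivist*.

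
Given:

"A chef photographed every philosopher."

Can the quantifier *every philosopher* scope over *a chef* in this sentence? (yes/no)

*a chef* and *every philosopher* are co-arguments of the matrix verb, with nothing but a clause-internal boundary between them.
QR within a single clause is free, so the lower quantifier may take scope over the higher one.
So *every philosopher* > *a chef* is among the available readings.

Yes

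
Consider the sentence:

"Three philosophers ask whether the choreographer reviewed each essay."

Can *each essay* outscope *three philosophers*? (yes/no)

No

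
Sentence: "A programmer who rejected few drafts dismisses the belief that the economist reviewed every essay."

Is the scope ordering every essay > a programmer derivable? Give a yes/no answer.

No

*every essay* is embedded in the complex NP *the belief that the economist reviewed every essay*.
Since the clause is the complement of a nominal head, the CNPC blocks scope extraction.
*every essay* > *a programmer* would require crossing that boundary, which is illicit.
(Only the surface reading survives: one fixed programmer with respect to all the relevant essays.)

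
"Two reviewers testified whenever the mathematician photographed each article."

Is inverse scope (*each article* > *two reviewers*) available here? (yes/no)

No

The DP *each article* is contained in the adjunct clause *whenever the mathematician photographed each article*.
Adverbial clauses are not L-marked, so they are barriers for QR — the quantifier cannot escape the adjunct.
Hence only narrow scope for *each article* (under *two reviewers*) survives.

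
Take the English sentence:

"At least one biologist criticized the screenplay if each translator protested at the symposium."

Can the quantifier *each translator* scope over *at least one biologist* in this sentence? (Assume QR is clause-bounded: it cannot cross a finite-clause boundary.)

No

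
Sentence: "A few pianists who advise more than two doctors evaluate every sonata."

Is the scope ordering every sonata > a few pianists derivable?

Yes

Although the sentence contains a relative clause (*who advise more than two doctors*), *every sonata* is outside it, in the matrix VP.
Since no island is crossed, the inverse ordering is licensed alongside surface scope.
The sentence is scopally ambiguous between *a few pianists* > *every sonata* and *every sonata* > *a few pianists*.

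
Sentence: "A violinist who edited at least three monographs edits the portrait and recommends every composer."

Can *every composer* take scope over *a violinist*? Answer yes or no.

No

The target quantifier *every composer* is part of one conjunct of the coordinate structure (*recommends every composer*).
QR out of a conjunct would have to apply non-ATB, which the CSC forbids.
*every composer* > *a violinist* would require crossing that boundary, which is illicit.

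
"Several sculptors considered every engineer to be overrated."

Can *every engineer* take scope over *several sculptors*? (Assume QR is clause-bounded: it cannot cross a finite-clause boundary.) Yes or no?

Yes

*every engineer* is the subject of an ECM infinitive — the infinitival complement of an ECM verb is not a scope island, so *every engineer* can raise into the matrix clause.
QR within a single clause is free, so the lower quantifier may take scope over the higher one.
Both orderings are possible: *several sculptors* > *every engineer* and *every engineer* > *several sculptors*.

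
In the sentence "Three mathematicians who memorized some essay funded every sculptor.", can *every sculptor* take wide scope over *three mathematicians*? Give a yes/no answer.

Yes

*every sculptor* is a matrix argument; only *three mathematicians* is modified by the relative clause *who memorized some essay*, so the RC island is irrelevant to the target quantifier.
No island intervenes, so both surface and inverse scope are derivable.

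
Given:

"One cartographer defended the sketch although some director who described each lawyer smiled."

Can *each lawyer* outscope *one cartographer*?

No

*each lawyer* is embedded in the relative clause *who described each lawyer*, which is itself inside the adjunct *although some director who described each lawyer smiled*.
Nested islands: the RC island is itself inside an adjunct island, so wide scope is doubly excluded.
So *each lawyer* cannot raise high enough to outscope *one cartographer*; only the surface ordering *one cartographer* > *each lawyer* is available.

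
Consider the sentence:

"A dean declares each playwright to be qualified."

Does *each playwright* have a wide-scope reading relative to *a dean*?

This is an ECM construction: *each playwright* is the infinitival subject, Case-marked by the matrix verb, and the infinitive is transparent for QR.
QR within a single clause is free, so the lower quantifier may take scope over the higher one.
Both orderings are possible: *a dean* > *each playwright* and *each playwright* > *a dean*.

Yes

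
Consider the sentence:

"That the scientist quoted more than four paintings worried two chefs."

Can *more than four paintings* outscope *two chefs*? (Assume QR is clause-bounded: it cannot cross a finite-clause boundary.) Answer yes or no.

No

*more than four paintings* occurs within the sentential subject *that the scientist quoted more than four paintings*.
The subject-island constraint blocks QR out of a clausal subject.
So the wide-scope reading for *more than four paintings* is blocked.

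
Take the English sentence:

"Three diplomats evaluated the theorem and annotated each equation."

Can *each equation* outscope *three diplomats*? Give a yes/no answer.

*each equation* sits inside one conjunct of the coordinate structure (*annotated each equation*).
QR out of a conjunct would have to apply non-ATB, which the CSC forbids.
The inverse ordering *each equation* > *three diplomats* is therefore underivable.

No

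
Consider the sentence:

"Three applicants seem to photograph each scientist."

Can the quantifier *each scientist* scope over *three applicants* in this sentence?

Yes

*each scientist* is inside a raising infinitive, which is transparent to QR (no CP barrier), so it behaves as a matrix argument.
Clause-internal QR can adjoin the lower DP above the subject, yielding the inverse reading.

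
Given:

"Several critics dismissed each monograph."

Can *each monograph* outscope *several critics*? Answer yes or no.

*several critics* and *each monograph* are co-arguments of the matrix verb, with nothing but a clause-internal boundary between them.
Since no island is crossed, the inverse ordering is licensed alongside surface scope.
So *each monograph* > *several critics* is among the available readings.

Yes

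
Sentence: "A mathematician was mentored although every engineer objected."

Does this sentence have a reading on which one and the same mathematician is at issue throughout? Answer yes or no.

The paraphrase describes the scope ordering *a mathematician* > *every engineer*.
That is the surface-scope ordering, which is always one of the available readings — island constraints only ever restrict inverse scope.

Yes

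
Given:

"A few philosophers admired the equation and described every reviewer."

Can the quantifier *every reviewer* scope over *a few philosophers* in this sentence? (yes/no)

No

The target quantifier *every reviewer* is part of one conjunct of the coordinate structure (*described every reviewer*).
The Coordinate Structure Constraint blocks movement (including QR) out of a single conjunct.
The inverse ordering *every reviewer* > *a few philosophers* is therefore underivable.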